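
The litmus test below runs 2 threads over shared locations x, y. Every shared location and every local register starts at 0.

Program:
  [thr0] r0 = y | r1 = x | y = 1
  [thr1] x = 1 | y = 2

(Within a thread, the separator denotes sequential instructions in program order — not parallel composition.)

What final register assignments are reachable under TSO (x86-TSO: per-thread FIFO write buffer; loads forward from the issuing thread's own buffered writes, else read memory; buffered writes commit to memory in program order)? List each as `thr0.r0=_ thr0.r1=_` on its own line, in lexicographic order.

thr0.r0=0 thr0.r1=0
thr0.r0=0 thr0.r1=1
thr0.r0=2 thr0.r1=1

outcome vector order: (thr0.r0,thr0.r1)
|TSO outcomes| = 3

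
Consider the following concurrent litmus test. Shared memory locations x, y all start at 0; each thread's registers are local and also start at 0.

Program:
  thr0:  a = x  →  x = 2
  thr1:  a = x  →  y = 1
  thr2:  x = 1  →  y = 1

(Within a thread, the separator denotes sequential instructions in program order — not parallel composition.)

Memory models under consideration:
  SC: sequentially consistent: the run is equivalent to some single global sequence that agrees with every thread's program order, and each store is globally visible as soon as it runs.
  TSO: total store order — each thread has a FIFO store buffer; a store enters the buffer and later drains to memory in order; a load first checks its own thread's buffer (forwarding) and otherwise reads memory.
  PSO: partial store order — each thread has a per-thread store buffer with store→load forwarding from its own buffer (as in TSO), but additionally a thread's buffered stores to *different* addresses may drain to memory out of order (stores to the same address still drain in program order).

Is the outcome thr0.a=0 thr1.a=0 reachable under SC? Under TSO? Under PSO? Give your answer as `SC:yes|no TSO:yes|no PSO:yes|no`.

SC:yes TSO:yes PSO:yes

outcome vector order: (thr0.a,thr1.a)
[SC] allowed = {0/0, 0/1, 0/2, 1/0, 1/1, 1/2}
[TSO] allowed = {0/0, 0/1, 0/2, 1/0, 1/1, 1/2}
[PSO] allowed = {0/0, 0/1, 0/2, 1/0, 1/1, 1/2}
target 0/0 ∈ {SC,TSO,PSO}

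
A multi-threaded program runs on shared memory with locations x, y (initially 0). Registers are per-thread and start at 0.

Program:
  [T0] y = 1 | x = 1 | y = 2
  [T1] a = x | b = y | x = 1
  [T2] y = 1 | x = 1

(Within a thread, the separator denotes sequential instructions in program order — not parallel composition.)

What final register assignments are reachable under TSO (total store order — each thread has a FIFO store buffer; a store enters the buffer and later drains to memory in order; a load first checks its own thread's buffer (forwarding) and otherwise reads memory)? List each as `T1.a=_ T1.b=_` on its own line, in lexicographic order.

T1.a=0 T1.b=0
T1.a=0 T1.b=1
T1.a=0 T1.b=2
T1.a=1 T1.b=1
T1.a=1 T1.b=2

outcome vector order: (T1.a,T1.b)
|TSO outcomes| = 5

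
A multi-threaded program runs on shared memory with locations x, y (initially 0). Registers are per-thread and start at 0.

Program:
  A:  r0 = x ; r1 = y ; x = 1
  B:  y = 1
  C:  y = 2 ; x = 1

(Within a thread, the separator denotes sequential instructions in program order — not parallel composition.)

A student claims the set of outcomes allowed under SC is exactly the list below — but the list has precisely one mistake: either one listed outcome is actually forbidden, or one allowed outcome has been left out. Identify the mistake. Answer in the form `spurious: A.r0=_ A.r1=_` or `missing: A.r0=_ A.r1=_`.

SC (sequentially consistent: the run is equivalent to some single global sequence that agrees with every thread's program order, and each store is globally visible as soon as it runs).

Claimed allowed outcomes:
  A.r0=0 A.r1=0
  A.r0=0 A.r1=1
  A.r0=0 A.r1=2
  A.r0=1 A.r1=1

outcome vector order: (A.r0,A.r1)
[SC] allowed = {00; 01; 02; 11; 12}
SC∖claimed = {12}

missing: A.r0=1 A.r1=2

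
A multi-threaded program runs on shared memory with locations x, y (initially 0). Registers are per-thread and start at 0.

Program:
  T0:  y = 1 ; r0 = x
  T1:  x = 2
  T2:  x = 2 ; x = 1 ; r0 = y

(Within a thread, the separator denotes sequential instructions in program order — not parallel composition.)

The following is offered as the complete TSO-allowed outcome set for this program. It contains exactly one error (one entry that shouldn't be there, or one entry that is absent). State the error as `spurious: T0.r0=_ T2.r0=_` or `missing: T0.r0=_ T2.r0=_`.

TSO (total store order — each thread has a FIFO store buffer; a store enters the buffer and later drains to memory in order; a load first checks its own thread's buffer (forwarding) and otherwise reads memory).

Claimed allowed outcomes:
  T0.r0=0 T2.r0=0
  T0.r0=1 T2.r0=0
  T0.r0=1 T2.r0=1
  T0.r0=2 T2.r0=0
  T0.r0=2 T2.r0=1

outcome vector order: (T0.r0,T2.r0)
[TSO] allowed = {00; 01; 10; 11; 20; 21}
TSO∖claimed = {01}

missing: T0.r0=0 T2.r0=1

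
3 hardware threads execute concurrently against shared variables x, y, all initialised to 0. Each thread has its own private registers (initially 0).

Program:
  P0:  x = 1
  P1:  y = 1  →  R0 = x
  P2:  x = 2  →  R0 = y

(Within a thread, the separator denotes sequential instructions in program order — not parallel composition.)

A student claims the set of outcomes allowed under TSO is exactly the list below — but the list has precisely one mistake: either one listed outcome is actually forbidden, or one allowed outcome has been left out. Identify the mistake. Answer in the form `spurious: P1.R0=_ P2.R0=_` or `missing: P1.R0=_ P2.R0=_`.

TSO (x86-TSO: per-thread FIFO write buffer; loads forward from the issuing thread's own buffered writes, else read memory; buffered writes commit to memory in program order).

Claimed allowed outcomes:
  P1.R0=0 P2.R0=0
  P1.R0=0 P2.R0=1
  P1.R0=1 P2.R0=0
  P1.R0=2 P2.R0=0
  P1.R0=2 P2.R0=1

outcome vector order: (P1.R0,P2.R0)
TSO (6): (0,0) (0,1) (1,0) (1,1) (2,0) (2,1)
TSO∖claimed = {(1,1)}

missing: P1.R0=1 P2.R0=1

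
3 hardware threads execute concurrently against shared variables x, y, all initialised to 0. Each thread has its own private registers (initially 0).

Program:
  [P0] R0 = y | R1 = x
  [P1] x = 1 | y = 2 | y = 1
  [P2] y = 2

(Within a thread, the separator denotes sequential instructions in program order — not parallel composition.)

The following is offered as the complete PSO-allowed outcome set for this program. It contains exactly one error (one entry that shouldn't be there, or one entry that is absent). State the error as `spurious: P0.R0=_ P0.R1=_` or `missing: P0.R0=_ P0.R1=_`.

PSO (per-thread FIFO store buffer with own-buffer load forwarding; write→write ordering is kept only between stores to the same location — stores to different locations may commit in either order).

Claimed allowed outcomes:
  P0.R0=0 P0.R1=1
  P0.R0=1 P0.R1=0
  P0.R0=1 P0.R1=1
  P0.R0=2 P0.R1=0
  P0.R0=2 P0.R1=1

missing: P0.R0=0 P0.R1=0

outcome vector order: (P0.R0,P0.R1)
PSO: 6 outcomes — {00 01 10 11 20 21}
PSO∖claimed = {00}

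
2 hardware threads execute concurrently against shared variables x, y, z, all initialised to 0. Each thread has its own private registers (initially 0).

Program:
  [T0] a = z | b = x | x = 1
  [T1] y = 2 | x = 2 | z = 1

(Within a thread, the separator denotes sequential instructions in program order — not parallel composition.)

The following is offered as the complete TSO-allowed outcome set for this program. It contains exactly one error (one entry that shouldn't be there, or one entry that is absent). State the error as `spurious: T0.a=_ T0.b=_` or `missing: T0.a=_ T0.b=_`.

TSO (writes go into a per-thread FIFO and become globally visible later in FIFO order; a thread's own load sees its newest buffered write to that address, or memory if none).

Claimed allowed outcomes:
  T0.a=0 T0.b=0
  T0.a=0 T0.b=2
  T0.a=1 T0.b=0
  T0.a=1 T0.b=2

outcome vector order: (T0.a,T0.b)
TSO: 3 outcomes — {00 02 12}
claimed∖TSO = {10}

spurious: T0.a=1 T0.b=0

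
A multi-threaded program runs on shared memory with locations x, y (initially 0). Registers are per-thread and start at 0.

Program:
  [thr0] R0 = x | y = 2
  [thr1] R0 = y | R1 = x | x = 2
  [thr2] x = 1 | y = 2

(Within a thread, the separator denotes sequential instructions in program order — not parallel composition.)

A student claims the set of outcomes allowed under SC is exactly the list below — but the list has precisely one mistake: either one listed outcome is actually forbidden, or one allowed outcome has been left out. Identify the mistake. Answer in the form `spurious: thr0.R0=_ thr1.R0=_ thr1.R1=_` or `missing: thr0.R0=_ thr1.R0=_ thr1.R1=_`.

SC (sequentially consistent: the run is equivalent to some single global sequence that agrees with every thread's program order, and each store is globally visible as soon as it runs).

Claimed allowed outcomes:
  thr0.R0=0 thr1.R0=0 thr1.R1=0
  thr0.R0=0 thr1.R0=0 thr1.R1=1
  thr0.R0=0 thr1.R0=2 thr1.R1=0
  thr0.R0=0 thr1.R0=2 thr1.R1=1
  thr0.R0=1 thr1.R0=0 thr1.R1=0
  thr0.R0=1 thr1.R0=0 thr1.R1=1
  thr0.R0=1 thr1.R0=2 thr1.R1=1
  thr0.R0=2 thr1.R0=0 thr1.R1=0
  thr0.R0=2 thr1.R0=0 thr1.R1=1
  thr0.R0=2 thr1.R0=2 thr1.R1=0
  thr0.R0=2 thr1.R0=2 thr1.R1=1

spurious: thr0.R0=2 thr1.R0=2 thr1.R1=0

outcome vector order: (thr0.R0,thr1.R0,thr1.R1)
under SC → 000, 001, 020, 021, 100, 101, 121, 200, 201, 221
claimed∖SC = {220}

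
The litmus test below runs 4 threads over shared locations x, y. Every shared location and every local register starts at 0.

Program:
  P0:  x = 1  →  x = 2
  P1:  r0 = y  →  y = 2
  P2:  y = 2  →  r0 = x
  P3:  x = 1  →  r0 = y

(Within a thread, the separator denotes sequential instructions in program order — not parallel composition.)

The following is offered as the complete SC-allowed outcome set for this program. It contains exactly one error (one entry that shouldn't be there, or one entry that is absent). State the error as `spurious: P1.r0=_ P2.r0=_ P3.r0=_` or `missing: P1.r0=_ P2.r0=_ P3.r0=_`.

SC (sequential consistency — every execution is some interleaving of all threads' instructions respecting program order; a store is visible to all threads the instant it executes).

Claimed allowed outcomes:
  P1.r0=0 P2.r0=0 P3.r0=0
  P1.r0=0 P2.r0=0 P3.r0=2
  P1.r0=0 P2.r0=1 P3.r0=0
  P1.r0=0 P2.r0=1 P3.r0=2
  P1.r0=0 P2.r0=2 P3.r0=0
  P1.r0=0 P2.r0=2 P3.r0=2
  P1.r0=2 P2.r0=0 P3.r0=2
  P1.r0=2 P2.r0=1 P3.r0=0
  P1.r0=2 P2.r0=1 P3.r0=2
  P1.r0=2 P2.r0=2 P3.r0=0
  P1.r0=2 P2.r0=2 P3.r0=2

spurious: P1.r0=0 P2.r0=0 P3.r0=0

outcome vector order: (P1.r0,P2.r0,P3.r0)
SC (10): <0 0 2> <0 1 0> <0 1 2> <0 2 0> <0 2 2> <2 0 2> <2 1 0> <2 1 2> <2 2 0> <2 2 2>
claimed∖SC = {<0 0 0>}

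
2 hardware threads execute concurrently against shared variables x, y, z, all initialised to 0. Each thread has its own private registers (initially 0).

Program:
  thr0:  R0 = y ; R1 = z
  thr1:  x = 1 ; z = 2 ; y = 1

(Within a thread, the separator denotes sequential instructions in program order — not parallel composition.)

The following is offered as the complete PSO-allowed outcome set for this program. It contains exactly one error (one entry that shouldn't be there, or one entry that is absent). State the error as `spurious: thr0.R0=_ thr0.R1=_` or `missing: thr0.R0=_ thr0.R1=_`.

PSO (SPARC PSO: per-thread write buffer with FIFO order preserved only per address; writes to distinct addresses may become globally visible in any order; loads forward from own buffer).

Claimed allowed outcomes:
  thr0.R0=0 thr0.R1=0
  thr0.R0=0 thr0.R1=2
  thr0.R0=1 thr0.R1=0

missing: thr0.R0=1 thr0.R1=2

outcome vector order: (thr0.R0,thr0.R1)
PSO (4): 0/0 0/2 1/0 1/2
PSO∖claimed = {1/2}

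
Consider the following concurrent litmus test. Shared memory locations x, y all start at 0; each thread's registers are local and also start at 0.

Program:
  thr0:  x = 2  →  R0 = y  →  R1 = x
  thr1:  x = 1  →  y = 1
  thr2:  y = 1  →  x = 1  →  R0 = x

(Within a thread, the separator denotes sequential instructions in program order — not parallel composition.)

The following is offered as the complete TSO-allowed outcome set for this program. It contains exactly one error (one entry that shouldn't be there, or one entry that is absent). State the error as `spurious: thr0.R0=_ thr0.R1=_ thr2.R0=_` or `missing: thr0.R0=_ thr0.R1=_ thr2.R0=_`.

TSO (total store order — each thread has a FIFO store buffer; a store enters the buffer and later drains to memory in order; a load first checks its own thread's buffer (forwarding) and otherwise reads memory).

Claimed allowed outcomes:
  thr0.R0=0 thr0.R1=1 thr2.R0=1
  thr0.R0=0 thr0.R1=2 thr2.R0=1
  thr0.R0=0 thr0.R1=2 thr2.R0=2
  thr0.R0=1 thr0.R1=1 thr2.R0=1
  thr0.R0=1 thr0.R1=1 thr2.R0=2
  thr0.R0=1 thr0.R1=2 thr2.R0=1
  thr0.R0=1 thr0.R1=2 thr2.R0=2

missing: thr0.R0=0 thr0.R1=1 thr2.R0=2

outcome vector order: (thr0.R0,thr0.R1,thr2.R0)
under TSO → 011; 012; 021; 022; 111; 112; 121; 122
TSO∖claimed = {012}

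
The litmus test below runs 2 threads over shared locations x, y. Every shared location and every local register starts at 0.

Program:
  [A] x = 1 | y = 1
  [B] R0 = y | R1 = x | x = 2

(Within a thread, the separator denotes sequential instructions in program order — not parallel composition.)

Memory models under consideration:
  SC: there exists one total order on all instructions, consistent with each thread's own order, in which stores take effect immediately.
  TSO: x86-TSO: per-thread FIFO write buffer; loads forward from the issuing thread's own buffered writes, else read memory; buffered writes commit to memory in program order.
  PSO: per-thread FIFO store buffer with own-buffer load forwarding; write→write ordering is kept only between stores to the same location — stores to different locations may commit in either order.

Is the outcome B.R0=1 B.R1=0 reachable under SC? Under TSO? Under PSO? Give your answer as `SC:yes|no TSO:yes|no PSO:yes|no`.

outcome vector order: (B.R0,B.R1)
under SC → (0,0); (0,1); (1,1)
under TSO → (0,0); (0,1); (1,1)
under PSO → (0,0); (0,1); (1,0); (1,1)
target (1,0) ∈ {PSO}

SC:no TSO:no PSO:yes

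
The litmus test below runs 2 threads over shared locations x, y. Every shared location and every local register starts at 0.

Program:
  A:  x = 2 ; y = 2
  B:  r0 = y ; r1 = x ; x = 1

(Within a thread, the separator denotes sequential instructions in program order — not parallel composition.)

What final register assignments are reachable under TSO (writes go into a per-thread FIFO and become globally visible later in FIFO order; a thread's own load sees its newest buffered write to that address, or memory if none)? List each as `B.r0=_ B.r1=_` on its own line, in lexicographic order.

B.r0=0 B.r1=0
B.r0=0 B.r1=2
B.r0=2 B.r1=2

outcome vector order: (B.r0,B.r1)
|TSO outcomes| = 3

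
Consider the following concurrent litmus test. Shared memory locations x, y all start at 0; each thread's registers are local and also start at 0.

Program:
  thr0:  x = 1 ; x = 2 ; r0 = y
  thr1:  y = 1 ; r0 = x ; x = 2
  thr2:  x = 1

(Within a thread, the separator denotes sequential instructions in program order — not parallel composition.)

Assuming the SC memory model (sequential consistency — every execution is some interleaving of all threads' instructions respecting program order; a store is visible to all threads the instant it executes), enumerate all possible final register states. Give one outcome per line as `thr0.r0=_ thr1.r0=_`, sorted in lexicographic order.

thr0.r0=0 thr1.r0=1
thr0.r0=0 thr1.r0=2
thr0.r0=1 thr1.r0=0
thr0.r0=1 thr1.r0=1
thr0.r0=1 thr1.r0=2

outcome vector order: (thr0.r0,thr1.r0)
|SC outcomes| = 5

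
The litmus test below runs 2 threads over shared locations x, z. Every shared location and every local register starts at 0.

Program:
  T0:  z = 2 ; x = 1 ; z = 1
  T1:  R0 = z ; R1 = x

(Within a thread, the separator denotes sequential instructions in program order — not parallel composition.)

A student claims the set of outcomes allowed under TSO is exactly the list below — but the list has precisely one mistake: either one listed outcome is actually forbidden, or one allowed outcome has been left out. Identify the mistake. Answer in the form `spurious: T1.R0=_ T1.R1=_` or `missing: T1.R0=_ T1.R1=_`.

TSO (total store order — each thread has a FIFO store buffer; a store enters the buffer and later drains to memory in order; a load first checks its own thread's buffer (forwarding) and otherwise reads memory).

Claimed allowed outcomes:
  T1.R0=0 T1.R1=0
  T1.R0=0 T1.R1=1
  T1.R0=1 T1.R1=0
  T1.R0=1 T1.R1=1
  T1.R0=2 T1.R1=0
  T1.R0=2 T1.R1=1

outcome vector order: (T1.R0,T1.R1)
TSO: 5 outcomes — {<0 0> <0 1> <1 1> <2 0> <2 1>}
claimed∖TSO = {<1 0>}

spurious: T1.R0=1 T1.R1=0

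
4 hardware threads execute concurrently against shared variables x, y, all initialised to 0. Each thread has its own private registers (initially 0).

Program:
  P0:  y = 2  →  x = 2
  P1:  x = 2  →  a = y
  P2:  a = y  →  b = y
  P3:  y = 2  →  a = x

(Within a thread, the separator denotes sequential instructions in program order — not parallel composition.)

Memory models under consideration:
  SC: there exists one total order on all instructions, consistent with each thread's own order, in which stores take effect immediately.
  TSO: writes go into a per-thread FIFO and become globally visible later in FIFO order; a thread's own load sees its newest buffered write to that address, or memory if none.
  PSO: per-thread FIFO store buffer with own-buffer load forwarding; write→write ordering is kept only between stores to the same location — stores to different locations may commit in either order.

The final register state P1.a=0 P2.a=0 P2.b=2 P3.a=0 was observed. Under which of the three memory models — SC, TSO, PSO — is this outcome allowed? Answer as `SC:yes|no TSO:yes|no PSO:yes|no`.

SC:no TSO:yes PSO:yes

outcome vector order: (P1.a,P2.a,P2.b,P3.a)
[SC] allowed = {0002; 0022; 0222; 2000; 2002; 2020; 2022; 2220; 2222}
[TSO] allowed = {0000; 0002; 0020; 0022; 0220; 0222; 2000; 2002; 2020; 2022; 2220; 2222}
[PSO] allowed = {0000; 0002; 0020; 0022; 0220; 0222; 2000; 2002; 2020; 2022; 2220; 2222}
target 0020 ∈ {TSO,PSO}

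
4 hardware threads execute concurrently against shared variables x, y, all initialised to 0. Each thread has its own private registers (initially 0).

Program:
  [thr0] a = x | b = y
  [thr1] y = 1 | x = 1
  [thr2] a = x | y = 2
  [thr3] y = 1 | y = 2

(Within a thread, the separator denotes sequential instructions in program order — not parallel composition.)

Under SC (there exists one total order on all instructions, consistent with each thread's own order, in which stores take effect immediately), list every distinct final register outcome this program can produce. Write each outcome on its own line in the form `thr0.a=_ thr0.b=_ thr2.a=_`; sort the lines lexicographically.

outcome vector order: (thr0.a,thr0.b,thr2.a)
|SC outcomes| = 10

thr0.a=0 thr0.b=0 thr2.a=0
thr0.a=0 thr0.b=0 thr2.a=1
thr0.a=0 thr0.b=1 thr2.a=0
thr0.a=0 thr0.b=1 thr2.a=1
thr0.a=0 thr0.b=2 thr2.a=0
thr0.a=0 thr0.b=2 thr2.a=1
thr0.a=1 thr0.b=1 thr2.a=0
thr0.a=1 thr0.b=1 thr2.a=1
thr0.a=1 thr0.b=2 thr2.a=0
thr0.a=1 thr0.b=2 thr2.a=1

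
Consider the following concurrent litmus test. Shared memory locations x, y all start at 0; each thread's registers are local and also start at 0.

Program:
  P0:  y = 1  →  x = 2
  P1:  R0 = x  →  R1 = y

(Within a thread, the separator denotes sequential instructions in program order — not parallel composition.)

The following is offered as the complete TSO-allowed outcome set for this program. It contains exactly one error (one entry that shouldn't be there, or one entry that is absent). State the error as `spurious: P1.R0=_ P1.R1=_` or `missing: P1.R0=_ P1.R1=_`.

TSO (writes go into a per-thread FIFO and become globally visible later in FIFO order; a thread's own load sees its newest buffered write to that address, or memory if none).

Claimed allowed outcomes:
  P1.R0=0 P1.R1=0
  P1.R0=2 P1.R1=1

missing: P1.R0=0 P1.R1=1

outcome vector order: (P1.R0,P1.R1)
TSO: 3 outcomes — {0/0; 0/1; 2/1}
TSO∖claimed = {0/1}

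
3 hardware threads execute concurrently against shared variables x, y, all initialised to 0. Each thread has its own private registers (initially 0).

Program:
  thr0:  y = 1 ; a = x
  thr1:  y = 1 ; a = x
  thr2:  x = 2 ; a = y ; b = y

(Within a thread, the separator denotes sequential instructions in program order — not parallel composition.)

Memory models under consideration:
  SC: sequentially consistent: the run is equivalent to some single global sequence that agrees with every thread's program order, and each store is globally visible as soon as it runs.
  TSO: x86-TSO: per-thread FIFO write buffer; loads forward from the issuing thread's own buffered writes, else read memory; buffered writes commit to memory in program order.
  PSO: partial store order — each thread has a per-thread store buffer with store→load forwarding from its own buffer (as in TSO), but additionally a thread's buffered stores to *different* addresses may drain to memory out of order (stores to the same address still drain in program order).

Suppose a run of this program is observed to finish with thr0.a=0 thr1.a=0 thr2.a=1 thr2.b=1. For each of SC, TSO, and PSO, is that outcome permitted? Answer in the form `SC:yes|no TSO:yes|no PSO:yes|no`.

outcome vector order: (thr0.a,thr1.a,thr2.a,thr2.b)
under SC → <0 0 1 1>, <0 2 1 1>, <2 0 1 1>, <2 2 0 0>, <2 2 0 1>, <2 2 1 1>
under TSO → <0 0 0 0>, <0 0 0 1>, <0 0 1 1>, <0 2 0 0>, <0 2 0 1>, <0 2 1 1>, <2 0 0 0>, <2 0 0 1>, <2 0 1 1>, <2 2 0 0>, <2 2 0 1>, <2 2 1 1>
under PSO → <0 0 0 0>, <0 0 0 1>, <0 0 1 1>, <0 2 0 0>, <0 2 0 1>, <0 2 1 1>, <2 0 0 0>, <2 0 0 1>, <2 0 1 1>, <2 2 0 0>, <2 2 0 1>, <2 2 1 1>
target <0 0 1 1> ∈ {SC,TSO,PSO}

SC:yes TSO:yes PSO:yes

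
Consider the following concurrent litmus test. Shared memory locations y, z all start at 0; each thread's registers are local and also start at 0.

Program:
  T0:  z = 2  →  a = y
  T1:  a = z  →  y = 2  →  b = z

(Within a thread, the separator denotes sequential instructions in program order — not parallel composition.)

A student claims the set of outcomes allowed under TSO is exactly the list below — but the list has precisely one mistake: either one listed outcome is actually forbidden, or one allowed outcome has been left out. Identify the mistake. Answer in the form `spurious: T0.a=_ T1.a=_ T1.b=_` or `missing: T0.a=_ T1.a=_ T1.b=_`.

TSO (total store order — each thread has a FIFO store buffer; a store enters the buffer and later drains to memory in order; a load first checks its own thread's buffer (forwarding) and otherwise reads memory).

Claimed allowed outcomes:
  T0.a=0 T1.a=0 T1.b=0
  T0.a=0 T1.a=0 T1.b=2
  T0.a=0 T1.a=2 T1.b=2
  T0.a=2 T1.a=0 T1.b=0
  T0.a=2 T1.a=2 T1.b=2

missing: T0.a=2 T1.a=0 T1.b=2

outcome vector order: (T0.a,T1.a,T1.b)
TSO (6): <0 0 0>, <0 0 2>, <0 2 2>, <2 0 0>, <2 0 2>, <2 2 2>
TSO∖claimed = {<2 0 2>}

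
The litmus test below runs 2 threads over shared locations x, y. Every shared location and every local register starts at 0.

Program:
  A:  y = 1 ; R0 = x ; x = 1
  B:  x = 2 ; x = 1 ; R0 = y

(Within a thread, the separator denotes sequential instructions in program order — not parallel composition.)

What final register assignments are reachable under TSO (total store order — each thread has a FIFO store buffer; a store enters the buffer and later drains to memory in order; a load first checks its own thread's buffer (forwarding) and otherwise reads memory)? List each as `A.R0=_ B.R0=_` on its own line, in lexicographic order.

outcome vector order: (A.R0,B.R0)
|TSO outcomes| = 6

A.R0=0 B.R0=0
A.R0=0 B.R0=1
A.R0=1 B.R0=0
A.R0=1 B.R0=1
A.R0=2 B.R0=0
A.R0=2 B.R0=1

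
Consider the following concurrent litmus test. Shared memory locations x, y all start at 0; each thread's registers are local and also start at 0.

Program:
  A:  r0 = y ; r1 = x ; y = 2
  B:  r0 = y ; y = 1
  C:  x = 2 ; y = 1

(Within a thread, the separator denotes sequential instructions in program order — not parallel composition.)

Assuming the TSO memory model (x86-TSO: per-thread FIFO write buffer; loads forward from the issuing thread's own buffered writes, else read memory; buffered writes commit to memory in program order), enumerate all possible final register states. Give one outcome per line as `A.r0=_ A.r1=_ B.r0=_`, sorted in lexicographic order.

A.r0=0 A.r1=0 B.r0=0
A.r0=0 A.r1=0 B.r0=1
A.r0=0 A.r1=0 B.r0=2
A.r0=0 A.r1=2 B.r0=0
A.r0=0 A.r1=2 B.r0=1
A.r0=0 A.r1=2 B.r0=2
A.r0=1 A.r1=0 B.r0=0
A.r0=1 A.r1=2 B.r0=0
A.r0=1 A.r1=2 B.r0=1
A.r0=1 A.r1=2 B.r0=2

outcome vector order: (A.r0,A.r1,B.r0)
|TSO outcomes| = 10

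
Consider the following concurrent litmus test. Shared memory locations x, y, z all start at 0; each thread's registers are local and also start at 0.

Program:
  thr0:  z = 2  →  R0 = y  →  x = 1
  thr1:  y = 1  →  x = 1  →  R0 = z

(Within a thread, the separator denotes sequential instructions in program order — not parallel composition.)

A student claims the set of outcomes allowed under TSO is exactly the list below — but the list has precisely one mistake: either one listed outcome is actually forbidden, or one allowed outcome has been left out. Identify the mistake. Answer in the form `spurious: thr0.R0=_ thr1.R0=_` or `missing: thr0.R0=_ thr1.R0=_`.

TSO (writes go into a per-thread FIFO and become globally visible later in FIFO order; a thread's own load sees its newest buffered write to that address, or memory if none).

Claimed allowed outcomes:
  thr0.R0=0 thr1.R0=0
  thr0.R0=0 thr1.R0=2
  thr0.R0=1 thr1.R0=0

outcome vector order: (thr0.R0,thr1.R0)
under TSO → 0/0; 0/2; 1/0; 1/2
TSO∖claimed = {1/2}

missing: thr0.R0=1 thr1.R0=2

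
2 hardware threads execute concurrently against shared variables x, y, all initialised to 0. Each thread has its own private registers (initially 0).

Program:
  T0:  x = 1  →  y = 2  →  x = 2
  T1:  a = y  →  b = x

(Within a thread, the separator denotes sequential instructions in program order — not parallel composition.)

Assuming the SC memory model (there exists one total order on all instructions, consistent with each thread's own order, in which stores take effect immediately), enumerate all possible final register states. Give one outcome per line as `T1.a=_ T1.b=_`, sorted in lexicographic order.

outcome vector order: (T1.a,T1.b)
|SC outcomes| = 5

T1.a=0 T1.b=0
T1.a=0 T1.b=1
T1.a=0 T1.b=2
T1.a=2 T1.b=1
T1.a=2 T1.b=2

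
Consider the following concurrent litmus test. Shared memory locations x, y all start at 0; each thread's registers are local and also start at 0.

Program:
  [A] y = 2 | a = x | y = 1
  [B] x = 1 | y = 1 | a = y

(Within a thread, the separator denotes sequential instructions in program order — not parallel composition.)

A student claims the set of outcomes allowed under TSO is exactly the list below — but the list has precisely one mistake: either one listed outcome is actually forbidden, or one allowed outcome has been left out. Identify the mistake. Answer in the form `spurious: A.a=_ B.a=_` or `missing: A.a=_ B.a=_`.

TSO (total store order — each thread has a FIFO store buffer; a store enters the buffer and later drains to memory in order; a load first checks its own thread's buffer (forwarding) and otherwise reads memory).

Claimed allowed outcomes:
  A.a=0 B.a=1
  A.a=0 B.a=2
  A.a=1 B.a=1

outcome vector order: (A.a,B.a)
TSO (4): (0,1), (0,2), (1,1), (1,2)
TSO∖claimed = {(1,2)}

missing: A.a=1 B.a=2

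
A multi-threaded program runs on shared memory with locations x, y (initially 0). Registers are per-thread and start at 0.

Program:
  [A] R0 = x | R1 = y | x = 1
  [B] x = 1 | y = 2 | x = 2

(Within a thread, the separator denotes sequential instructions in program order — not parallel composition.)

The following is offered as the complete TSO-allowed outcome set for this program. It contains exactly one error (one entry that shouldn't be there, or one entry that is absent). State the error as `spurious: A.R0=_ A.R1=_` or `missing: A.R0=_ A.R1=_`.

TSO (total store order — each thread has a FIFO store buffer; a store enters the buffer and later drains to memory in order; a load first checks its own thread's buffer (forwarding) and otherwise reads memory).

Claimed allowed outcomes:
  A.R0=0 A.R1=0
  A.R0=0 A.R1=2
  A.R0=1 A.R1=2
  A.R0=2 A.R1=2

outcome vector order: (A.R0,A.R1)
TSO: 5 outcomes — {00; 02; 10; 12; 22}
TSO∖claimed = {10}

missing: A.R0=1 A.R1=0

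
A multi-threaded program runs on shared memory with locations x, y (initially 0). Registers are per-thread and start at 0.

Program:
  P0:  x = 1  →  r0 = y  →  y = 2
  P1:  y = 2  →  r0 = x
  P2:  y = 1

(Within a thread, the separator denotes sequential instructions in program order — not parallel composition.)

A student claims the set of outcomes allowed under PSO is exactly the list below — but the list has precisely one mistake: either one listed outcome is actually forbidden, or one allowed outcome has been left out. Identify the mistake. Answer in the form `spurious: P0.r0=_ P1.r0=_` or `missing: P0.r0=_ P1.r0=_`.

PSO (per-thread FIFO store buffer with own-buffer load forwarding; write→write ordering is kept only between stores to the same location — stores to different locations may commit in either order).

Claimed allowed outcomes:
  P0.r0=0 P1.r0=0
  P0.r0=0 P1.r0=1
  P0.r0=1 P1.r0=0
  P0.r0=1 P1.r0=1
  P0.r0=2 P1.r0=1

missing: P0.r0=2 P1.r0=0

outcome vector order: (P0.r0,P1.r0)
PSO: 6 outcomes — {00 01 10 11 20 21}
PSO∖claimed = {20}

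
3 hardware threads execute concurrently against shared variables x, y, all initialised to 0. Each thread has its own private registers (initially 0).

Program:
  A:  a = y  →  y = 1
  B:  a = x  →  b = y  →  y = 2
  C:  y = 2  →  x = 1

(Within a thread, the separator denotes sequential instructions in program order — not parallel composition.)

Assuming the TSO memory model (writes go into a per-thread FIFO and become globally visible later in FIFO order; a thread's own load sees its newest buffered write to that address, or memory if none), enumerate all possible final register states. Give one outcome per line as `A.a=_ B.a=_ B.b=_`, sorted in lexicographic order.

outcome vector order: (A.a,B.a,B.b)
|TSO outcomes| = 10

A.a=0 B.a=0 B.b=0
A.a=0 B.a=0 B.b=1
A.a=0 B.a=0 B.b=2
A.a=0 B.a=1 B.b=1
A.a=0 B.a=1 B.b=2
A.a=2 B.a=0 B.b=0
A.a=2 B.a=0 B.b=1
A.a=2 B.a=0 B.b=2
A.a=2 B.a=1 B.b=1
A.a=2 B.a=1 B.b=2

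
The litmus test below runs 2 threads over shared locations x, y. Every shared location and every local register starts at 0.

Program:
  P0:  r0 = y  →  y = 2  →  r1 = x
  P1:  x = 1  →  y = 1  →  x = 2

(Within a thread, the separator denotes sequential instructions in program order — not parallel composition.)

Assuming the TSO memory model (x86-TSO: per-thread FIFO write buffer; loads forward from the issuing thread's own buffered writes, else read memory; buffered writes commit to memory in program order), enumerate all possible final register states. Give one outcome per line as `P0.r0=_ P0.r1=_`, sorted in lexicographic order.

P0.r0=0 P0.r1=0
P0.r0=0 P0.r1=1
P0.r0=0 P0.r1=2
P0.r0=1 P0.r1=1
P0.r0=1 P0.r1=2

outcome vector order: (P0.r0,P0.r1)
|TSO outcomes| = 5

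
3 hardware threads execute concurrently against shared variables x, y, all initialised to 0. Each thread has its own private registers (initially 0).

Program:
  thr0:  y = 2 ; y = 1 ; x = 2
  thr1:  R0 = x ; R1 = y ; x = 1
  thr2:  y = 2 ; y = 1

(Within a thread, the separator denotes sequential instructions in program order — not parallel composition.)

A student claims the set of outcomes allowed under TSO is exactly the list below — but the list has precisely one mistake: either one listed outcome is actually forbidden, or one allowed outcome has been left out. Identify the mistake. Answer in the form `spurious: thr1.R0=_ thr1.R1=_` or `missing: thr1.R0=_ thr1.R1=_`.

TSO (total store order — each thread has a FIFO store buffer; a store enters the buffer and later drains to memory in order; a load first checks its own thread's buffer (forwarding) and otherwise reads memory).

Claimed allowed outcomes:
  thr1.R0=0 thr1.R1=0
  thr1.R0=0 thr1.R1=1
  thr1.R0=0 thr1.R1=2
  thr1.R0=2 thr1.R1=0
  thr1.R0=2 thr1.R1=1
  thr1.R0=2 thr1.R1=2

spurious: thr1.R0=2 thr1.R1=0

outcome vector order: (thr1.R0,thr1.R1)
TSO (5): <0 0> <0 1> <0 2> <2 1> <2 2>
claimed∖TSO = {<2 0>}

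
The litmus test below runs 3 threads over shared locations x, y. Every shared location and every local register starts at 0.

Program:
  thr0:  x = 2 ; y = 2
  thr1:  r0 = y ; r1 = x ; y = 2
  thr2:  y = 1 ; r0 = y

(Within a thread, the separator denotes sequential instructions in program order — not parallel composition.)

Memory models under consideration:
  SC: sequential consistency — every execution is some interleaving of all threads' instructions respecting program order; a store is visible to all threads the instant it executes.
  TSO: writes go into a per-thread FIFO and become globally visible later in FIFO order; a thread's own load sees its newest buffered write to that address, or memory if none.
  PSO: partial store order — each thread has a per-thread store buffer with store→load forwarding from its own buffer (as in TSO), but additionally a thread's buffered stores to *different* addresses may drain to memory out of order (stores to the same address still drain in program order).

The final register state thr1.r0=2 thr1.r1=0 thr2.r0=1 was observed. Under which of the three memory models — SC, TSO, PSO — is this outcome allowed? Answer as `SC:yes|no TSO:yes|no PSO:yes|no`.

outcome vector order: (thr1.r0,thr1.r1,thr2.r0)
SC (10): 0/0/1; 0/0/2; 0/2/1; 0/2/2; 1/0/1; 1/0/2; 1/2/1; 1/2/2; 2/2/1; 2/2/2
TSO (10): 0/0/1; 0/0/2; 0/2/1; 0/2/2; 1/0/1; 1/0/2; 1/2/1; 1/2/2; 2/2/1; 2/2/2
PSO (12): 0/0/1; 0/0/2; 0/2/1; 0/2/2; 1/0/1; 1/0/2; 1/2/1; 1/2/2; 2/0/1; 2/0/2; 2/2/1; 2/2/2
target 2/0/1 ∈ {PSO}

SC:no TSO:no PSO:yes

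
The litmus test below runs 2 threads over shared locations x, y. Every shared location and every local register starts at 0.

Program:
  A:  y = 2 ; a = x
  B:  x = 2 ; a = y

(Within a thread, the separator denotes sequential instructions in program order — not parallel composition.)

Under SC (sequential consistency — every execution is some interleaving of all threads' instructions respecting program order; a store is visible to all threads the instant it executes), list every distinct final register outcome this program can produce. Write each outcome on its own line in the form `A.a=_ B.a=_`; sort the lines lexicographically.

A.a=0 B.a=2
A.a=2 B.a=0
A.a=2 B.a=2

outcome vector order: (A.a,B.a)
|SC outcomes| = 3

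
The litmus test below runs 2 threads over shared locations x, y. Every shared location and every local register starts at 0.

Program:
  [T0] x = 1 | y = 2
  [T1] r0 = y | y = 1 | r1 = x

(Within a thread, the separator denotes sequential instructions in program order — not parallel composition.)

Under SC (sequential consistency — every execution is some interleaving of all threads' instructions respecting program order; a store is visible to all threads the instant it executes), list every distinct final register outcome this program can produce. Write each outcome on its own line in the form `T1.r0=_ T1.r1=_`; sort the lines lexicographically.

T1.r0=0 T1.r1=0
T1.r0=0 T1.r1=1
T1.r0=2 T1.r1=1

outcome vector order: (T1.r0,T1.r1)
|SC outcomes| = 3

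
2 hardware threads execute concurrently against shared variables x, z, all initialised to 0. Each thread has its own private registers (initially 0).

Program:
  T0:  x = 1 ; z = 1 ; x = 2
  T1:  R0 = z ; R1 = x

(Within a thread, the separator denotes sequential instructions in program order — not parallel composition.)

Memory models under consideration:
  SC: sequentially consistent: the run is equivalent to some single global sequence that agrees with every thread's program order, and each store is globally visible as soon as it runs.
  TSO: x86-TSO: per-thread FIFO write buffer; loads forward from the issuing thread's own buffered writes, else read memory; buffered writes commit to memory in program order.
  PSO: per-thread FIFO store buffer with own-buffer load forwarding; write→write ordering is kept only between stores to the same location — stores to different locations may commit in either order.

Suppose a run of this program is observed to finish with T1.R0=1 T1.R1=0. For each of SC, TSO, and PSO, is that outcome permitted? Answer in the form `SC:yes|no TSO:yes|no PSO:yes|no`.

outcome vector order: (T1.R0,T1.R1)
[SC] allowed = {0/0 0/1 0/2 1/1 1/2}
[TSO] allowed = {0/0 0/1 0/2 1/1 1/2}
[PSO] allowed = {0/0 0/1 0/2 1/0 1/1 1/2}
target 1/0 ∈ {PSO}

SC:no TSO:no PSO:yes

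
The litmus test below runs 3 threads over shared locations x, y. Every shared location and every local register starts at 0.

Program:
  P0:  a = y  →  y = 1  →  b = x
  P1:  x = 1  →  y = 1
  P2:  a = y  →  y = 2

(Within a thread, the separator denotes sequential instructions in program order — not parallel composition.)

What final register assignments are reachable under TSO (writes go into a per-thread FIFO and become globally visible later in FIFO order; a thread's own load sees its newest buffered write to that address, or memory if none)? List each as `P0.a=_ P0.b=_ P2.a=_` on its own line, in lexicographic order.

P0.a=0 P0.b=0 P2.a=0
P0.a=0 P0.b=0 P2.a=1
P0.a=0 P0.b=1 P2.a=0
P0.a=0 P0.b=1 P2.a=1
P0.a=1 P0.b=1 P2.a=0
P0.a=1 P0.b=1 P2.a=1
P0.a=2 P0.b=0 P2.a=0
P0.a=2 P0.b=1 P2.a=0
P0.a=2 P0.b=1 P2.a=1

outcome vector order: (P0.a,P0.b,P2.a)
|TSO outcomes| = 9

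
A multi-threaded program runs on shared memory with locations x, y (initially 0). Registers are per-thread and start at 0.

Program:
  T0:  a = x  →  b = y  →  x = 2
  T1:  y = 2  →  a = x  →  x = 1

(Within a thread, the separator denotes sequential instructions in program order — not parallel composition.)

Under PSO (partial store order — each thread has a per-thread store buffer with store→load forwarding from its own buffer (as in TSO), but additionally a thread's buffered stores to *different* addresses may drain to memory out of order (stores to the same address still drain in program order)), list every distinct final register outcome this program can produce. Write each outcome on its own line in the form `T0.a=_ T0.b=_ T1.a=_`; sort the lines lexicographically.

outcome vector order: (T0.a,T0.b,T1.a)
|PSO outcomes| = 6

T0.a=0 T0.b=0 T1.a=0
T0.a=0 T0.b=0 T1.a=2
T0.a=0 T0.b=2 T1.a=0
T0.a=0 T0.b=2 T1.a=2
T0.a=1 T0.b=0 T1.a=0
T0.a=1 T0.b=2 T1.a=0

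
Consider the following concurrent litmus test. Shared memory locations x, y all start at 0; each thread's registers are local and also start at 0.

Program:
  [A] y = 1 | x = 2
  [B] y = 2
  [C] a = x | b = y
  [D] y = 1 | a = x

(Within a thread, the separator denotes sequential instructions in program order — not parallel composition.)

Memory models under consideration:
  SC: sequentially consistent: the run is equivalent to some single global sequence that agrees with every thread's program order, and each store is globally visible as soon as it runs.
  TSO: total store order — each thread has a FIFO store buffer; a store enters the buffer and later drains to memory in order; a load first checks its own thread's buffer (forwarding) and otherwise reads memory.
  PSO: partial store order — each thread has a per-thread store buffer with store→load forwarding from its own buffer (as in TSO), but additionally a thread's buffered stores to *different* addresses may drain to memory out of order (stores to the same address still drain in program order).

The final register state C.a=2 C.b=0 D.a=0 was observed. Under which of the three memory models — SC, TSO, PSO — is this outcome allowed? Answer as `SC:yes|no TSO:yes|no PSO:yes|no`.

SC:no TSO:no PSO:yes

outcome vector order: (C.a,C.b,D.a)
[SC] allowed = {(0,0,0) (0,0,2) (0,1,0) (0,1,2) (0,2,0) (0,2,2) (2,1,0) (2,1,2) (2,2,0) (2,2,2)}
[TSO] allowed = {(0,0,0) (0,0,2) (0,1,0) (0,1,2) (0,2,0) (0,2,2) (2,1,0) (2,1,2) (2,2,0) (2,2,2)}
[PSO] allowed = {(0,0,0) (0,0,2) (0,1,0) (0,1,2) (0,2,0) (0,2,2) (2,0,0) (2,0,2) (2,1,0) (2,1,2) (2,2,0) (2,2,2)}
target (2,0,0) ∈ {PSO}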